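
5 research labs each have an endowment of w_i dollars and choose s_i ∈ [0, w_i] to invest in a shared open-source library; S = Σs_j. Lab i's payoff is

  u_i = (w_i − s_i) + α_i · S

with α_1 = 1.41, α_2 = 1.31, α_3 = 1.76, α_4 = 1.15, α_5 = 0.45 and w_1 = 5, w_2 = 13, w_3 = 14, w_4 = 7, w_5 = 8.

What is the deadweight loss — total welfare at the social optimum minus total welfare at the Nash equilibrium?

40.64

∂u_i/∂s_i = α_i − 1, so lab i contributes w_i if α_i > 1, else 0.
α_i > 1 for i ∈ {1, 2, 3, 4}; NE contributions (5, 13, 14, 7, 0), S = 39.
W^NE = Σw_i − S^NE + (Σα_i)·S^NE = 47 + 5.08·39 = 245.12.
Planner: ∂(Σu_j)/∂s_i = Σα_j − 1 = 5.08 > 0, so everyone contributes w_i; S^SO = 47, W^SO = 47 + 5.08·47 = 285.76.
Deadweight loss = 40.64.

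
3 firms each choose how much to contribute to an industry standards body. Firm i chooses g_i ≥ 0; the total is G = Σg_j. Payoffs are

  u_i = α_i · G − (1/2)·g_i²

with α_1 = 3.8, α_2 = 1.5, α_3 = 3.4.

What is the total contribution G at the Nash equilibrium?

Firm i's FOC: ∂u_i/∂g_i = α_i − g_i = 0, so g_i* = α_i.
NE contributions = (3.8, 1.5, 3.4); G = 8.7.

8.7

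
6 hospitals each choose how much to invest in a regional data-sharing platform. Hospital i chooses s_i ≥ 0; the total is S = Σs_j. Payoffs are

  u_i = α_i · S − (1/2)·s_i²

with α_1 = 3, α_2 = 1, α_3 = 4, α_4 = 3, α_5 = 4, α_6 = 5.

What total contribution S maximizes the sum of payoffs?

120

Planner FOC: ∂(Σu_j)/∂s_i = (Σα_j) − s_i = 0, so s_i^SO = Σα_j = 20 for every i; S^SO = 120.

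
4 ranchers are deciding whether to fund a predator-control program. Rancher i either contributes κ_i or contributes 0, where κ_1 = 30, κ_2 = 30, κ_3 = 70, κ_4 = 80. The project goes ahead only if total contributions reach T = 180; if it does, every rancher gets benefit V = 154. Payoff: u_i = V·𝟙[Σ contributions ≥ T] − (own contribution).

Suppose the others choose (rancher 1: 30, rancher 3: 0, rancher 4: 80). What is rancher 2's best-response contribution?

Others' total = 110. Even contributing 30 gives 140 < 180: no benefit either way.
Best response: 0.

0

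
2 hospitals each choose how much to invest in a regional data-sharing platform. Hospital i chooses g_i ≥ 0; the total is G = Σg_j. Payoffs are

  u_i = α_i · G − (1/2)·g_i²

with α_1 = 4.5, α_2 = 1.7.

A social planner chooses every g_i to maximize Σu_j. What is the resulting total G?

Planner FOC: ∂(Σu_j)/∂g_i = (Σα_j) − g_i = 0, so g_i^SO = Σα_j = 6.2 for every i; G^SO = 12.4.

12.4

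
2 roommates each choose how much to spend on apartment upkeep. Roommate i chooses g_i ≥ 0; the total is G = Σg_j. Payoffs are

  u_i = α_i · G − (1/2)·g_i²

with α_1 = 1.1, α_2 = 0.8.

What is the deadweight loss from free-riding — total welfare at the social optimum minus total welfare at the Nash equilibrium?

Roommate i's FOC: ∂u_i/∂g_i = α_i − g_i = 0, so g_i* = α_i.
NE contributions = (1.1, 0.8); G = 1.9.
W^NE = (Σα)·G − ½Σα_i² = 1.9² − ½·1.85 = 2.685.
Planner sets g_i = Σα_j = 1.9 for every i, so G^SO = 2·1.9 = 3.8.
W^SO = (Σα)·G^SO − ½·2·(Σα)² = (2/2)·1.9² = 3.61.
Deadweight loss = W^SO − W^NE = 0.925.

0.925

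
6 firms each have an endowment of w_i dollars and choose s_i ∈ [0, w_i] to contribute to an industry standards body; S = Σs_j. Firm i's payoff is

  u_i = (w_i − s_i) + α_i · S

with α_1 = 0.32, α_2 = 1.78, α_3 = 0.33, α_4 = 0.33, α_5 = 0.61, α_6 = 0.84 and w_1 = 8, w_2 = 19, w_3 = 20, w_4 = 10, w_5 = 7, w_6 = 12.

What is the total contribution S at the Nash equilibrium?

∂u_i/∂s_i = α_i − 1, so firm i contributes w_i if α_i > 1, else 0.
α_i > 1 for i ∈ {2}; NE contributions (0, 19, 0, 0, 0, 0), S = 19.

19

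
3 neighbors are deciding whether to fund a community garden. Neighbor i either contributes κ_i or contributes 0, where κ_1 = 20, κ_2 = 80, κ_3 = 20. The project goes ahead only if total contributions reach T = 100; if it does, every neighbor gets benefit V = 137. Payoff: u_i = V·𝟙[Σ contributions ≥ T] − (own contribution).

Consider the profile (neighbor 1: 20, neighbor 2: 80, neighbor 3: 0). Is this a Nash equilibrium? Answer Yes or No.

Yes

Total = 100 ≥ 100: provided.
Neighbor 1 (pledges 20, payoff 117): dropping to 0 → total 80, payoff 0. No gain.
Neighbor 2 (pledges 80, payoff 57): dropping to 0 → total 20, payoff 0. No gain.
Neighbor 3 (pledges 0, payoff 137): pledging 20 → total 120, payoff 117. No gain.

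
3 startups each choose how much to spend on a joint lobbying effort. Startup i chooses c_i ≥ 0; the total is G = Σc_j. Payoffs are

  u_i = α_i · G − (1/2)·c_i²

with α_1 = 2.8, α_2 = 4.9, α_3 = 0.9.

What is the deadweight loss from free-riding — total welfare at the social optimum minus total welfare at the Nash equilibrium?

Startup i's FOC: ∂u_i/∂c_i = α_i − c_i = 0, so c_i* = α_i.
NE contributions = (2.8, 4.9, 0.9); G = 8.6.
W^NE = (Σα)·G − ½Σα_i² = 8.6² − ½·32.66 = 57.63.
Planner sets c_i = Σα_j = 8.6 for every i, so G^SO = 3·8.6 = 25.8.
W^SO = (Σα)·G^SO − ½·3·(Σα)² = (3/2)·8.6² = 110.94.
Deadweight loss = W^SO − W^NE = 53.31.

53.31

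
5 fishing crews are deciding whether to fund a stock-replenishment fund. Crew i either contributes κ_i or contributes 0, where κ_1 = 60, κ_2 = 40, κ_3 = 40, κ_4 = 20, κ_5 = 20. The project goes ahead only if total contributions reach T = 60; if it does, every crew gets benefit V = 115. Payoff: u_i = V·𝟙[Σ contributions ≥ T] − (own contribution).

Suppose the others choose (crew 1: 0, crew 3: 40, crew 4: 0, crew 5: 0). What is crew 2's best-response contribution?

Others' total = 40. Contributing 40 brings total to 80 ≥ 60: gain V − κ_2 = 75.
Best response: 40.

40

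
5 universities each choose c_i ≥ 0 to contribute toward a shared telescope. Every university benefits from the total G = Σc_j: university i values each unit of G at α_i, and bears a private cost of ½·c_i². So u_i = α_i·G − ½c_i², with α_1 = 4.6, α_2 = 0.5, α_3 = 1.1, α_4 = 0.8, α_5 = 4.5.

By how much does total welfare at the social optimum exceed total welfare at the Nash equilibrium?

220.13

University i's FOC: ∂u_i/∂c_i = α_i − c_i = 0, so c_i* = α_i.
NE contributions = (4.6, 0.5, 1.1, 0.8, 4.5); G = 11.5.
W^NE = (Σα)·G − ½Σα_i² = 11.5² − ½·43.51 = 110.495.
Planner sets c_i = Σα_j = 11.5 for every i, so G^SO = 5·11.5 = 57.5.
W^SO = (Σα)·G^SO − ½·5·(Σα)² = (5/2)·11.5² = 330.625.
Deadweight loss = W^SO − W^NE = 220.13.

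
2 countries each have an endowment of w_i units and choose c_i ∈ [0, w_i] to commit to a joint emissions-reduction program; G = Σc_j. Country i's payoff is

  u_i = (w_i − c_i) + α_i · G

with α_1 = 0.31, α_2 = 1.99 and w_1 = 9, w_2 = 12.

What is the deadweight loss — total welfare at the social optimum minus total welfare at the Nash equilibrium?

∂u_i/∂c_i = α_i − 1, so country i contributes w_i if α_i > 1, else 0.
α_i > 1 for i ∈ {2}; NE contributions (0, 12), G = 12.
W^NE = Σw_i − G^NE + (Σα_i)·G^NE = 21 + 1.3·12 = 36.6.
Planner: ∂(Σu_j)/∂c_i = Σα_j − 1 = 1.3 > 0, so everyone contributes w_i; G^SO = 21, W^SO = 21 + 1.3·21 = 48.3.
Deadweight loss = 11.7.

11.7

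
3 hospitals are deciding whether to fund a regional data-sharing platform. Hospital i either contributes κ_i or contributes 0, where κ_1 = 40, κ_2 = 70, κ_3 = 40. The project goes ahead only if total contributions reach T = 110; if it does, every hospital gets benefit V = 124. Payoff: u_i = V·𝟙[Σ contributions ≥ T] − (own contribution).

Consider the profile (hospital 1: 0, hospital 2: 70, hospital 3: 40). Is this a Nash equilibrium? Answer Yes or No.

Total = 110 ≥ 110: provided.
Hospital 1 (pledges 0, payoff 124): pledging 40 → total 150, payoff 84. No gain.
Hospital 2 (pledges 70, payoff 54): dropping to 0 → total 40, payoff 0. No gain.
Hospital 3 (pledges 40, payoff 84): dropping to 0 → total 70, payoff 0. No gain.

Yes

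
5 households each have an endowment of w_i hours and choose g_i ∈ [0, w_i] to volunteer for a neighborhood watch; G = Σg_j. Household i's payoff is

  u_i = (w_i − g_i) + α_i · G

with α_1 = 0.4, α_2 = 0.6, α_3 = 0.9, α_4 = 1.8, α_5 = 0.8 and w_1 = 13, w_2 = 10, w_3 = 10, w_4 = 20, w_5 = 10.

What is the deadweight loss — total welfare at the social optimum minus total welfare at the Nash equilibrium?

150.5

∂u_i/∂g_i = α_i − 1, so household i contributes w_i if α_i > 1, else 0.
α_i > 1 for i ∈ {4}; NE contributions (0, 0, 0, 20, 0), G = 20.
W^NE = Σw_i − G^NE + (Σα_i)·G^NE = 63 + 3.5·20 = 133.
Planner: ∂(Σu_j)/∂g_i = Σα_j − 1 = 3.5 > 0, so everyone contributes w_i; G^SO = 63, W^SO = 63 + 3.5·63 = 283.5.
Deadweight loss = 150.5.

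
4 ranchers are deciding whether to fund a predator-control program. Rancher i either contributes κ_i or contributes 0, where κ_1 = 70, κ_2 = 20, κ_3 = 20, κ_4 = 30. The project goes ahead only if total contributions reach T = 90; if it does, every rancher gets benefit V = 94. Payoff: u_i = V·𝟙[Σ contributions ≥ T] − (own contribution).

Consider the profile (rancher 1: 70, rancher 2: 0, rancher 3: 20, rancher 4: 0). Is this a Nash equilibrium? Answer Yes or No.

Total = 90 ≥ 90: provided.
Rancher 1 (pledges 70, payoff 24): dropping to 0 → total 20, payoff 0. No gain.
Rancher 2 (pledges 0, payoff 94): pledging 20 → total 110, payoff 74. No gain.
Rancher 3 (pledges 20, payoff 74): dropping to 0 → total 70, payoff 0. No gain.
Rancher 4 (pledges 0, payoff 94): pledging 30 → total 120, payoff 64. No gain.

Yes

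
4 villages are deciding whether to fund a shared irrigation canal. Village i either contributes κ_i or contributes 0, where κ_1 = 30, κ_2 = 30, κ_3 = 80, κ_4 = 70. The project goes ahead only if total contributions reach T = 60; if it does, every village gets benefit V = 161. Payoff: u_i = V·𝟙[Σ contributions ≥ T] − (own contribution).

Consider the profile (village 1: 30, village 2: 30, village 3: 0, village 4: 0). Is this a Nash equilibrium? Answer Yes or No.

Total = 60 ≥ 60: provided.
Village 1 (pledges 30, payoff 131): dropping to 0 → total 30, payoff 0. No gain.
Village 2 (pledges 30, payoff 131): dropping to 0 → total 30, payoff 0. No gain.
Village 3 (pledges 0, payoff 161): pledging 80 → total 140, payoff 81. No gain.
Village 4 (pledges 0, payoff 161): pledging 70 → total 130, payoff 91. No gain.

Yes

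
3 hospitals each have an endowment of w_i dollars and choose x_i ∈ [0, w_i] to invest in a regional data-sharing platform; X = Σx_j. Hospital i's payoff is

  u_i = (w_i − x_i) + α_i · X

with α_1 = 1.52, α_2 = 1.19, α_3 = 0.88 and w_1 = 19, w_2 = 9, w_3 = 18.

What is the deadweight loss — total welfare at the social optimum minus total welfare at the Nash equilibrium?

∂u_i/∂x_i = α_i − 1, so hospital i contributes w_i if α_i > 1, else 0.
α_i > 1 for i ∈ {1, 2}; NE contributions (19, 9, 0), X = 28.
W^NE = Σw_i − X^NE + (Σα_i)·X^NE = 46 + 2.59·28 = 118.52.
Planner: ∂(Σu_j)/∂x_i = Σα_j − 1 = 2.59 > 0, so everyone contributes w_i; X^SO = 46, W^SO = 46 + 2.59·46 = 165.14.
Deadweight loss = 46.62.

46.62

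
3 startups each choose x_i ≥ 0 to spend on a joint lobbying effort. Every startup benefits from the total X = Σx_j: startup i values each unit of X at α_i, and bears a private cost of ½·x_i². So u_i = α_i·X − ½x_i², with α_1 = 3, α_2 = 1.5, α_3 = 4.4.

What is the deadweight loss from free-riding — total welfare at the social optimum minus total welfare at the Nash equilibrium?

Startup i's FOC: ∂u_i/∂x_i = α_i − x_i = 0, so x_i* = α_i.
NE contributions = (3, 1.5, 4.4); X = 8.9.
W^NE = (Σα)·X − ½Σα_i² = 8.9² − ½·30.61 = 63.905.
Planner sets x_i = Σα_j = 8.9 for every i, so X^SO = 3·8.9 = 26.7.
W^SO = (Σα)·X^SO − ½·3·(Σα)² = (3/2)·8.9² = 118.815.
Deadweight loss = W^SO − W^NE = 54.91.

54.91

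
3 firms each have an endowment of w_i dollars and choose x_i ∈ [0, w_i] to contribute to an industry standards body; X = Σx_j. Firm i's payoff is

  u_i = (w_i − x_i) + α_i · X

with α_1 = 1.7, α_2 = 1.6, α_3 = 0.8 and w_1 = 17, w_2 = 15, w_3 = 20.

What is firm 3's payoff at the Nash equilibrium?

∂u_i/∂x_i = α_i − 1, so firm i contributes w_i if α_i > 1, else 0.
α_i > 1 for i ∈ {1, 2}; NE contributions (17, 15, 0), X = 32.
u_3 = (20 − 0) + 0.8·32 = 45.6.

45.6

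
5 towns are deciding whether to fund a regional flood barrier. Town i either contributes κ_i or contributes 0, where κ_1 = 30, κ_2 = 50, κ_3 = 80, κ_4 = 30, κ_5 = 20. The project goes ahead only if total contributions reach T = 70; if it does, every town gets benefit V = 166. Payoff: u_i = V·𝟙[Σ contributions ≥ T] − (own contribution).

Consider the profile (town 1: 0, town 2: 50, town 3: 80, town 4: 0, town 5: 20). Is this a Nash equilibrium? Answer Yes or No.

No

Total = 150 ≥ 70: provided.
Town 1 (pledges 0, payoff 166): pledging 30 → total 180, payoff 136. No gain.
Town 2 (pledges 50, payoff 116): dropping to 0 → total 100, payoff 166. Profitable deviation.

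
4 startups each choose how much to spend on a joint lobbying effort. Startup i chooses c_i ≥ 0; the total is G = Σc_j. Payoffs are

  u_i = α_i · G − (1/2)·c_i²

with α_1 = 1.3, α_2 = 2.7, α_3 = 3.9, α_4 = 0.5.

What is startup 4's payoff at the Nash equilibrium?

Startup i's FOC: ∂u_i/∂c_i = α_i − c_i = 0, so c_i* = α_i.
NE contributions = (1.3, 2.7, 3.9, 0.5); G = 8.4.
u_4 = α_4·G − ½·(c_4)² = 0.5·8.4 − ½·0.5² = 4.075.

4.075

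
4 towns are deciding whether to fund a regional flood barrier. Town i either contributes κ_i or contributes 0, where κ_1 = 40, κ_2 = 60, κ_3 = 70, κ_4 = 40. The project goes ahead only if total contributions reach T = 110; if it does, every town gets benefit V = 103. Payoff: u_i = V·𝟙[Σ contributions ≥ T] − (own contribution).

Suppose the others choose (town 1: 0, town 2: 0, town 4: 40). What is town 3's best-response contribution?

Others' total = 40. Contributing 70 brings total to 110 ≥ 110: gain V − κ_3 = 33.
Best response: 70.

70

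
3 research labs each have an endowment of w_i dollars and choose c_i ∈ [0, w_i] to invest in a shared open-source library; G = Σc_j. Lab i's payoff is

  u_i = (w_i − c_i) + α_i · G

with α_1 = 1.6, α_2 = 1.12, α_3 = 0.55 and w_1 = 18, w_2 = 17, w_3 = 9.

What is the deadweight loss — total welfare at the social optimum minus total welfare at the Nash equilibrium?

20.43

∂u_i/∂c_i = α_i − 1, so lab i contributes w_i if α_i > 1, else 0.
α_i > 1 for i ∈ {1, 2}; NE contributions (18, 17, 0), G = 35.
W^NE = Σw_i − G^NE + (Σα_i)·G^NE = 44 + 2.27·35 = 123.45.
Planner: ∂(Σu_j)/∂c_i = Σα_j − 1 = 2.27 > 0, so everyone contributes w_i; G^SO = 44, W^SO = 44 + 2.27·44 = 143.88.
Deadweight loss = 20.43.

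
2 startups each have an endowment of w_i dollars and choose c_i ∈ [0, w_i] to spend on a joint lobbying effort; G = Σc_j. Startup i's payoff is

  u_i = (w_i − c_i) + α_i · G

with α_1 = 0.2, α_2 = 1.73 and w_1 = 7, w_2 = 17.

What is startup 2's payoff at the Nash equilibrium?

∂u_i/∂c_i = α_i − 1, so startup i contributes w_i if α_i > 1, else 0.
α_i > 1 for i ∈ {2}; NE contributions (0, 17), G = 17.
u_2 = (17 − 17) + 1.73·17 = 29.41.

29.41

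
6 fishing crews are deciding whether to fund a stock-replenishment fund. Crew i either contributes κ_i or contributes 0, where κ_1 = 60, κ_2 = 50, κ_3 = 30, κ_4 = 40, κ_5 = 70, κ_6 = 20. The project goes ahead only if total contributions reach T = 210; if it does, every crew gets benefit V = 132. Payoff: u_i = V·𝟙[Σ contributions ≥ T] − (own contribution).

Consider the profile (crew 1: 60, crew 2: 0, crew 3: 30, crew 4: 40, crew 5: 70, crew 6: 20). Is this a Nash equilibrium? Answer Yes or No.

Yes

Total = 220 ≥ 210: provided.
Crew 1 (pledges 60, payoff 72): dropping to 0 → total 160, payoff 0. No gain.
Crew 2 (pledges 0, payoff 132): pledging 50 → total 270, payoff 82. No gain.
Crew 3 (pledges 30, payoff 102): dropping to 0 → total 190, payoff 0. No gain.
Crew 4 (pledges 40, payoff 92): dropping to 0 → total 180, payoff 0. No gain.
Crew 5 (pledges 70, payoff 62): dropping to 0 → total 150, payoff 0. No gain.
Crew 6 (pledges 20, payoff 112): dropping to 0 → total 200, payoff 0. No gain.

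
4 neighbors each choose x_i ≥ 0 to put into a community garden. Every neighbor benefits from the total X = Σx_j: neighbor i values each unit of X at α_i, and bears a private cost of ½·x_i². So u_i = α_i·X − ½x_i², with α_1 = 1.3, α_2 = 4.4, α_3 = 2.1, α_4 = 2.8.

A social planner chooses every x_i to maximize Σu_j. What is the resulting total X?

42.4

Planner FOC: ∂(Σu_j)/∂x_i = (Σα_j) − x_i = 0, so x_i^SO = Σα_j = 10.6 for every i; X^SO = 42.4.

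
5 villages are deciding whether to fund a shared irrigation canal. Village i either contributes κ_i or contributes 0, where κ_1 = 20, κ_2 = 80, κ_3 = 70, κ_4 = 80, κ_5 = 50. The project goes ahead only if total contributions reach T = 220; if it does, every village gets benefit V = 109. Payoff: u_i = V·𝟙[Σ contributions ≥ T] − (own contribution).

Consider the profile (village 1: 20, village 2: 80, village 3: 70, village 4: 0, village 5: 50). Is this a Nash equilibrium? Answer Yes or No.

Yes

Total = 220 ≥ 220: provided.
Village 1 (pledges 20, payoff 89): dropping to 0 → total 200, payoff 0. No gain.
Village 2 (pledges 80, payoff 29): dropping to 0 → total 140, payoff 0. No gain.
Village 3 (pledges 70, payoff 39): dropping to 0 → total 150, payoff 0. No gain.
Village 4 (pledges 0, payoff 109): pledging 80 → total 300, payoff 29. No gain.
Village 5 (pledges 50, payoff 59): dropping to 0 → total 170, payoff 0. No gain.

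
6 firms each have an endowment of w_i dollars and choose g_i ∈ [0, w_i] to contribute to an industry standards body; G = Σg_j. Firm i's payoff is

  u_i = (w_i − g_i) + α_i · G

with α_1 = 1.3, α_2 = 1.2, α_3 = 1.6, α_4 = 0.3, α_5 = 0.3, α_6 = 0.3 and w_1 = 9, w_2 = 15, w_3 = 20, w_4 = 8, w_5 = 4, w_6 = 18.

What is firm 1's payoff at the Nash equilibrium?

57.2

∂u_i/∂g_i = α_i − 1, so firm i contributes w_i if α_i > 1, else 0.
α_i > 1 for i ∈ {1, 2, 3}; NE contributions (9, 15, 20, 0, 0, 0), G = 44.
u_1 = (9 − 9) + 1.3·44 = 57.2.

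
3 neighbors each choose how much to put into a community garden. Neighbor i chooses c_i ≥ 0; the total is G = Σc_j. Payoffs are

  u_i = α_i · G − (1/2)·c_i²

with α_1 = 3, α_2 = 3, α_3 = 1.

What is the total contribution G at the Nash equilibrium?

Neighbor i's FOC: ∂u_i/∂c_i = α_i − c_i = 0, so c_i* = α_i.
NE contributions = (3, 3, 1); G = 7.

7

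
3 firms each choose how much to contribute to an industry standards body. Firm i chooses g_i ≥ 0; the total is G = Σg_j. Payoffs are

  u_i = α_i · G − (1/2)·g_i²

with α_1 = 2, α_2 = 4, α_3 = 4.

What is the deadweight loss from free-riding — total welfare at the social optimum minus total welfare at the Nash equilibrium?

Firm i's FOC: ∂u_i/∂g_i = α_i − g_i = 0, so g_i* = α_i.
NE contributions = (2, 4, 4); G = 10.
W^NE = (Σα)·G − ½Σα_i² = 10² − ½·36 = 82.
Planner sets g_i = Σα_j = 10 for every i, so G^SO = 3·10 = 30.
W^SO = (Σα)·G^SO − ½·3·(Σα)² = (3/2)·10² = 150.
Deadweight loss = W^SO − W^NE = 68.

68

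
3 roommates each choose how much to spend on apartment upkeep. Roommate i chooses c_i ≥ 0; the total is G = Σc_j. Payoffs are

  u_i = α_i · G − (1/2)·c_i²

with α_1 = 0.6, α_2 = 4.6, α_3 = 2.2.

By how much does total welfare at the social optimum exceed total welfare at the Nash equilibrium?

40.56

Roommate i's FOC: ∂u_i/∂c_i = α_i − c_i = 0, so c_i* = α_i.
NE contributions = (0.6, 4.6, 2.2); G = 7.4.
W^NE = (Σα)·G − ½Σα_i² = 7.4² − ½·26.36 = 41.58.
Planner sets c_i = Σα_j = 7.4 for every i, so G^SO = 3·7.4 = 22.2.
W^SO = (Σα)·G^SO − ½·3·(Σα)² = (3/2)·7.4² = 82.14.
Deadweight loss = W^SO − W^NE = 40.56.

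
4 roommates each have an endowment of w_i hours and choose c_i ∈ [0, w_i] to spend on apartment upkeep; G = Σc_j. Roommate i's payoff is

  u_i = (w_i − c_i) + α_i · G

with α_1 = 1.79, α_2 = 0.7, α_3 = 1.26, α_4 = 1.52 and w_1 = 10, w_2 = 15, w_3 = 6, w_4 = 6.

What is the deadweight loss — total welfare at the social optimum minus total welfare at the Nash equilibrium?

∂u_i/∂c_i = α_i − 1, so roommate i contributes w_i if α_i > 1, else 0.
α_i > 1 for i ∈ {1, 3, 4}; NE contributions (10, 0, 6, 6), G = 22.
W^NE = Σw_i − G^NE + (Σα_i)·G^NE = 37 + 4.27·22 = 130.94.
Planner: ∂(Σu_j)/∂c_i = Σα_j − 1 = 4.27 > 0, so everyone contributes w_i; G^SO = 37, W^SO = 37 + 4.27·37 = 194.99.
Deadweight loss = 64.05.

64.05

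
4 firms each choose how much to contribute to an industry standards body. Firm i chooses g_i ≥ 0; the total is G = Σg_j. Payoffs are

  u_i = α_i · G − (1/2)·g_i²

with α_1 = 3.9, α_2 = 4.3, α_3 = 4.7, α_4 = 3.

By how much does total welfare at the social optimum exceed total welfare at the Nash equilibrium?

Firm i's FOC: ∂u_i/∂g_i = α_i − g_i = 0, so g_i* = α_i.
NE contributions = (3.9, 4.3, 4.7, 3); G = 15.9.
W^NE = (Σα)·G − ½Σα_i² = 15.9² − ½·64.79 = 220.415.
Planner sets g_i = Σα_j = 15.9 for every i, so G^SO = 4·15.9 = 63.6.
W^SO = (Σα)·G^SO − ½·4·(Σα)² = (4/2)·15.9² = 505.62.
Deadweight loss = W^SO − W^NE = 285.205.

285.205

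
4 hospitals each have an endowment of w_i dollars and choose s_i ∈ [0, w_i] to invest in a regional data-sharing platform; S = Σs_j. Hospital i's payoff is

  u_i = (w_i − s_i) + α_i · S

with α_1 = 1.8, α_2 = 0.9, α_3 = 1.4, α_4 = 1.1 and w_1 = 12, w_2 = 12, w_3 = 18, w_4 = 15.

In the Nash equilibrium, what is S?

45

∂u_i/∂s_i = α_i − 1, so hospital i contributes w_i if α_i > 1, else 0.
α_i > 1 for i ∈ {1, 3, 4}; NE contributions (12, 0, 18, 15), S = 45.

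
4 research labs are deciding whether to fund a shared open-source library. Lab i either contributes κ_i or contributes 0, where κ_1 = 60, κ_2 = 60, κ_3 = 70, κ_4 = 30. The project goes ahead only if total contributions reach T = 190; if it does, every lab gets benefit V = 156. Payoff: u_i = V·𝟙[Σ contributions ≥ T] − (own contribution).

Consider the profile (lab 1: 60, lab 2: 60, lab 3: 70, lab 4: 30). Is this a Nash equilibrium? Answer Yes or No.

No

Total = 220 ≥ 190: provided.
Lab 1 (pledges 60, payoff 96): dropping to 0 → total 160, payoff 0. No gain.
Lab 2 (pledges 60, payoff 96): dropping to 0 → total 160, payoff 0. No gain.
Lab 3 (pledges 70, payoff 86): dropping to 0 → total 150, payoff 0. No gain.
Lab 4 (pledges 30, payoff 126): dropping to 0 → total 190, payoff 156. Profitable deviation.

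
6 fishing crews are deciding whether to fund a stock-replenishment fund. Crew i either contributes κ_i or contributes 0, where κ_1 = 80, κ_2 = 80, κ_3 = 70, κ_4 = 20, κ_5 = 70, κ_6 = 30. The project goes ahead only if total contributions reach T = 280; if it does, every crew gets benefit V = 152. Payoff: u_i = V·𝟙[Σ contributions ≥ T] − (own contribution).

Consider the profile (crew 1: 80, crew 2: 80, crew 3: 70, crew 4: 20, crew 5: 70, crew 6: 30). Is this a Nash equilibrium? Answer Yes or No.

No

Total = 350 ≥ 280: provided.
Crew 1 (pledges 80, payoff 72): dropping to 0 → total 270, payoff 0. No gain.
Crew 2 (pledges 80, payoff 72): dropping to 0 → total 270, payoff 0. No gain.
Crew 3 (pledges 70, payoff 82): dropping to 0 → total 280, payoff 152. Profitable deviation.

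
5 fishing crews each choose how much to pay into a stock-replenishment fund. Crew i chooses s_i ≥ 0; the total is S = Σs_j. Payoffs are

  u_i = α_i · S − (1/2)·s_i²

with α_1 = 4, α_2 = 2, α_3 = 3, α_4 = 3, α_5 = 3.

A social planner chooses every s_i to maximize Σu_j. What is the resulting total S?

75

Planner FOC: ∂(Σu_j)/∂s_i = (Σα_j) − s_i = 0, so s_i^SO = Σα_j = 15 for every i; S^SO = 75.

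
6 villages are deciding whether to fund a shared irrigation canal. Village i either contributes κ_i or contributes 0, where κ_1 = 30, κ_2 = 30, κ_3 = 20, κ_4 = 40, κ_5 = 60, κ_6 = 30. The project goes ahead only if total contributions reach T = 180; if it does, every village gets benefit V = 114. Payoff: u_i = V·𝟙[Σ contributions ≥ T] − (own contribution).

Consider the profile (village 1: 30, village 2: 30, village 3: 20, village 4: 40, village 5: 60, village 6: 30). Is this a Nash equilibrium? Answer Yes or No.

No

Total = 210 ≥ 180: provided.
Village 1 (pledges 30, payoff 84): dropping to 0 → total 180, payoff 114. Profitable deviation.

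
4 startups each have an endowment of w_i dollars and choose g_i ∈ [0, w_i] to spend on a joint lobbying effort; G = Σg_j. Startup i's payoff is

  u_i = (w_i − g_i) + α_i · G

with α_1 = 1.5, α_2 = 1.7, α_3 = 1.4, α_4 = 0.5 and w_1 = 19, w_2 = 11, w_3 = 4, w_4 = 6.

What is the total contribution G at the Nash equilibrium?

34

∂u_i/∂g_i = α_i − 1, so startup i contributes w_i if α_i > 1, else 0.
α_i > 1 for i ∈ {1, 2, 3}; NE contributions (19, 11, 4, 0), G = 34.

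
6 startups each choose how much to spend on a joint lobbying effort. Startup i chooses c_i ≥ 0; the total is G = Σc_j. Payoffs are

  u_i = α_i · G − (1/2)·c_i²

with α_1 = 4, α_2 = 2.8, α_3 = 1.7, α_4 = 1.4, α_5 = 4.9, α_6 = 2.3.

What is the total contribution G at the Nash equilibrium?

Startup i's FOC: ∂u_i/∂c_i = α_i − c_i = 0, so c_i* = α_i.
NE contributions = (4, 2.8, 1.7, 1.4, 4.9, 2.3); G = 17.1.

17.1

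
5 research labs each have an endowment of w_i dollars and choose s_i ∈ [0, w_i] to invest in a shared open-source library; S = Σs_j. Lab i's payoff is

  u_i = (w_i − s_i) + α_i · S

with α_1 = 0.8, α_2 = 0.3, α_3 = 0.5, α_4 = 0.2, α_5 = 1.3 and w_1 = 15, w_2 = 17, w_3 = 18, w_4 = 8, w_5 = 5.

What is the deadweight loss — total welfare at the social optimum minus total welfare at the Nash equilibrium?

121.8

∂u_i/∂s_i = α_i − 1, so lab i contributes w_i if α_i > 1, else 0.
α_i > 1 for i ∈ {5}; NE contributions (0, 0, 0, 0, 5), S = 5.
W^NE = Σw_i − S^NE + (Σα_i)·S^NE = 63 + 2.1·5 = 73.5.
Planner: ∂(Σu_j)/∂s_i = Σα_j − 1 = 2.1 > 0, so everyone contributes w_i; S^SO = 63, W^SO = 63 + 2.1·63 = 195.3.
Deadweight loss = 121.8.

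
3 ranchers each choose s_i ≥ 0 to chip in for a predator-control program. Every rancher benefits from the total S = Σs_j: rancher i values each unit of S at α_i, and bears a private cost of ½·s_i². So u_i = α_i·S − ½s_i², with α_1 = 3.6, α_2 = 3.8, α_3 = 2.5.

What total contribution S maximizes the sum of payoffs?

Planner FOC: ∂(Σu_j)/∂s_i = (Σα_j) − s_i = 0, so s_i^SO = Σα_j = 9.9 for every i; S^SO = 29.7.

29.7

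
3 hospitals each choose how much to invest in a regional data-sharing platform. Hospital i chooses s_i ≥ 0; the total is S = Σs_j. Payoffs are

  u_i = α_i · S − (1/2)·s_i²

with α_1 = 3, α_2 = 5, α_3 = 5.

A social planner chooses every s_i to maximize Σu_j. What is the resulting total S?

39

Planner FOC: ∂(Σu_j)/∂s_i = (Σα_j) − s_i = 0, so s_i^SO = Σα_j = 13 for every i; S^SO = 39.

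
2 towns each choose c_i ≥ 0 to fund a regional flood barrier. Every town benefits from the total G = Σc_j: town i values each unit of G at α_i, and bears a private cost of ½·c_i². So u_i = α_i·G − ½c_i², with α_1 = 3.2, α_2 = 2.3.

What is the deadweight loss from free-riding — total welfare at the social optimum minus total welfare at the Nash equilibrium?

Town i's FOC: ∂u_i/∂c_i = α_i − c_i = 0, so c_i* = α_i.
NE contributions = (3.2, 2.3); G = 5.5.
W^NE = (Σα)·G − ½Σα_i² = 5.5² − ½·15.53 = 22.485.
Planner sets c_i = Σα_j = 5.5 for every i, so G^SO = 2·5.5 = 11.
W^SO = (Σα)·G^SO − ½·2·(Σα)² = (2/2)·5.5² = 30.25.
Deadweight loss = W^SO − W^NE = 7.765.

7.765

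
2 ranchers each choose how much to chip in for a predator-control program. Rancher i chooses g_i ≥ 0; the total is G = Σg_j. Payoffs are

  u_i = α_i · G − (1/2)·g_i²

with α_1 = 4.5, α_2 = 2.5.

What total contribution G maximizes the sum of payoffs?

14

Planner FOC: ∂(Σu_j)/∂g_i = (Σα_j) − g_i = 0, so g_i^SO = Σα_j = 7 for every i; G^SO = 14.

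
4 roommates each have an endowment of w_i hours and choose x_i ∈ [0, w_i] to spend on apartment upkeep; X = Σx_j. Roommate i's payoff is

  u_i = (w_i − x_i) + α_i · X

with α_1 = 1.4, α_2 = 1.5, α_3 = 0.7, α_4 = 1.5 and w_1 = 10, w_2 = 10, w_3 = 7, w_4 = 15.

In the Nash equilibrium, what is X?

∂u_i/∂x_i = α_i − 1, so roommate i contributes w_i if α_i > 1, else 0.
α_i > 1 for i ∈ {1, 2, 4}; NE contributions (10, 10, 0, 15), X = 35.

35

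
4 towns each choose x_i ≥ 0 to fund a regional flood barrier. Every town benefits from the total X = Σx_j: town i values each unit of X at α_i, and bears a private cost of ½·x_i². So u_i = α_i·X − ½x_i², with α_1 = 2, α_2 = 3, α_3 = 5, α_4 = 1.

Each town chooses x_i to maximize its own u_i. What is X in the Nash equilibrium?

11

Town i's FOC: ∂u_i/∂x_i = α_i − x_i = 0, so x_i* = α_i.
NE contributions = (2, 3, 5, 1); X = 11.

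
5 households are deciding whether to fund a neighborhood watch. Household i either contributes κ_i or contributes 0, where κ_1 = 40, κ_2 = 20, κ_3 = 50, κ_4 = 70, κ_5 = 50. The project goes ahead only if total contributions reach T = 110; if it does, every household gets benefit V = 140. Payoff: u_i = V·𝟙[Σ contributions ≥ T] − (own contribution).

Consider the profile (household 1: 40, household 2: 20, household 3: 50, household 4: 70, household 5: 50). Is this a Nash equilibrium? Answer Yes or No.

No

Total = 230 ≥ 110: provided.
Household 1 (pledges 40, payoff 100): dropping to 0 → total 190, payoff 140. Profitable deviation.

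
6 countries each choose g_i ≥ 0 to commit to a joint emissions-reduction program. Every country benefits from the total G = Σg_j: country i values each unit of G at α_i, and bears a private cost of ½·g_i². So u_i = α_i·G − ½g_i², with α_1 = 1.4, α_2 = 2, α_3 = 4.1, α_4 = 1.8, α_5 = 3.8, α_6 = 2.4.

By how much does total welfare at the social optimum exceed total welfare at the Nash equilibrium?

503.605

Country i's FOC: ∂u_i/∂g_i = α_i − g_i = 0, so g_i* = α_i.
NE contributions = (1.4, 2, 4.1, 1.8, 3.8, 2.4); G = 15.5.
W^NE = (Σα)·G − ½Σα_i² = 15.5² − ½·46.21 = 217.145.
Planner sets g_i = Σα_j = 15.5 for every i, so G^SO = 6·15.5 = 93.
W^SO = (Σα)·G^SO − ½·6·(Σα)² = (6/2)·15.5² = 720.75.
Deadweight loss = W^SO − W^NE = 503.605.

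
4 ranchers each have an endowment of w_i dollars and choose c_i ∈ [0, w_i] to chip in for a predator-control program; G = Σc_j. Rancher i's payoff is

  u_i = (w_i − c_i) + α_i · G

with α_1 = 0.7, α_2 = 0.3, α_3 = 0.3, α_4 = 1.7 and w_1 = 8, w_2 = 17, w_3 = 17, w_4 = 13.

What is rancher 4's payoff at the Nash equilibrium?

22.1

∂u_i/∂c_i = α_i − 1, so rancher i contributes w_i if α_i > 1, else 0.
α_i > 1 for i ∈ {4}; NE contributions (0, 0, 0, 13), G = 13.
u_4 = (13 − 13) + 1.7·13 = 22.1.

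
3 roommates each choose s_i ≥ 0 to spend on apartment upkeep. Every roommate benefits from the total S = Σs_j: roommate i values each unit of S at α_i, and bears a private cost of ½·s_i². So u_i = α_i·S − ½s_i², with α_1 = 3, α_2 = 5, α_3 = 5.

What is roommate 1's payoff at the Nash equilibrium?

34.5

Roommate i's FOC: ∂u_i/∂s_i = α_i − s_i = 0, so s_i* = α_i.
NE contributions = (3, 5, 5); S = 13.
u_1 = α_1·S − ½·(s_1)² = 3·13 − ½·3² = 34.5.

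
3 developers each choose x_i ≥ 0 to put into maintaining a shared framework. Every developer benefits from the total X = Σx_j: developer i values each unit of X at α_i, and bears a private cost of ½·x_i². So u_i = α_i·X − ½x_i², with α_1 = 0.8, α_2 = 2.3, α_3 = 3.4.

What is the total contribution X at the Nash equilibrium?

6.5

Developer i's FOC: ∂u_i/∂x_i = α_i − x_i = 0, so x_i* = α_i.
NE contributions = (0.8, 2.3, 3.4); X = 6.5.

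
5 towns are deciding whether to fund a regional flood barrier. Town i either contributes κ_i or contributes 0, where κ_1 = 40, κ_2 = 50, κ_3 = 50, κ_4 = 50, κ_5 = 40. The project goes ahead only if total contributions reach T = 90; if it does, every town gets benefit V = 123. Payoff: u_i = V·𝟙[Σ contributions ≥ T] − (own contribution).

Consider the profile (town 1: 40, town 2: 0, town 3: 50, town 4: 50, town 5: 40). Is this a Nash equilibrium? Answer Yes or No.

Total = 180 ≥ 90: provided.
Town 1 (pledges 40, payoff 83): dropping to 0 → total 140, payoff 123. Profitable deviation.

No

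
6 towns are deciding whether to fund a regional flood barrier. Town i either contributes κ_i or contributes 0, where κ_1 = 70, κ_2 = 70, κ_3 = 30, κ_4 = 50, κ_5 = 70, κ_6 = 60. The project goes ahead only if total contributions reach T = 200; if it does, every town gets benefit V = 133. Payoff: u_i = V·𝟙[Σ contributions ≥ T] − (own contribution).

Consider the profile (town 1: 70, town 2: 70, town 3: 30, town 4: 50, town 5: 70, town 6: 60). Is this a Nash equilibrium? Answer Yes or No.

No

Total = 350 ≥ 200: provided.
Town 1 (pledges 70, payoff 63): dropping to 0 → total 280, payoff 133. Profitable deviation.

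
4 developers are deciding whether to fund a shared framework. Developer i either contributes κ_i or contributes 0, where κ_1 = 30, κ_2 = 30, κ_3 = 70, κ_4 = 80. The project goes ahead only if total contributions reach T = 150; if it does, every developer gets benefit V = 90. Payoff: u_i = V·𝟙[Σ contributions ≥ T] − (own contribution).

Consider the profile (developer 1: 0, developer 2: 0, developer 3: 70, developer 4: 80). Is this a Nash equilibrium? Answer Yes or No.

Total = 150 ≥ 150: provided.
Developer 1 (pledges 0, payoff 90): pledging 30 → total 180, payoff 60. No gain.
Developer 2 (pledges 0, payoff 90): pledging 30 → total 180, payoff 60. No gain.
Developer 3 (pledges 70, payoff 20): dropping to 0 → total 80, payoff 0. No gain.
Developer 4 (pledges 80, payoff 10): dropping to 0 → total 70, payoff 0. No gain.

Yes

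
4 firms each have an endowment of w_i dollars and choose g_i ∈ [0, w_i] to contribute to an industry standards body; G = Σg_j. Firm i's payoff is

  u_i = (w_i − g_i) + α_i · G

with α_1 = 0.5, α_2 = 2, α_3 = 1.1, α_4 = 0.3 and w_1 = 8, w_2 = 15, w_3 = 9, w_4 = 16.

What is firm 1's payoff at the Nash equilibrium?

∂u_i/∂g_i = α_i − 1, so firm i contributes w_i if α_i > 1, else 0.
α_i > 1 for i ∈ {2, 3}; NE contributions (0, 15, 9, 0), G = 24.
u_1 = (8 − 0) + 0.5·24 = 20.

20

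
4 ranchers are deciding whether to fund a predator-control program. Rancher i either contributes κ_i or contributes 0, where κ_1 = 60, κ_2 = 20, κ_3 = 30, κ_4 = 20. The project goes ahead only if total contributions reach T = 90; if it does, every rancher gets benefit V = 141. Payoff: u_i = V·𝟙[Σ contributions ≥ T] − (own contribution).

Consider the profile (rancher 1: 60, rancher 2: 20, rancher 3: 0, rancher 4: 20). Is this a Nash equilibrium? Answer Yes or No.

Yes

Total = 100 ≥ 90: provided.
Rancher 1 (pledges 60, payoff 81): dropping to 0 → total 40, payoff 0. No gain.
Rancher 2 (pledges 20, payoff 121): dropping to 0 → total 80, payoff 0. No gain.
Rancher 3 (pledges 0, payoff 141): pledging 30 → total 130, payoff 111. No gain.
Rancher 4 (pledges 20, payoff 121): dropping to 0 → total 80, payoff 0. No gain.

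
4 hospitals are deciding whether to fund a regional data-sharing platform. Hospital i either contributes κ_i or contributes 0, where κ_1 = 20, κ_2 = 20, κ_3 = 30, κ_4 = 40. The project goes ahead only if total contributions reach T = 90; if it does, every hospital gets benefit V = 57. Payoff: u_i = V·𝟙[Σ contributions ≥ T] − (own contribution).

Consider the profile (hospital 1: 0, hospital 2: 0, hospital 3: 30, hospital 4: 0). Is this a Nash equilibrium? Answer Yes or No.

No

Total = 30 < 90: not provided.
Hospital 1 (pledges 0, payoff 0): pledging 20 → total 50, payoff -20. No gain.
Hospital 2 (pledges 0, payoff 0): pledging 20 → total 50, payoff -20. No gain.
Hospital 3 (pledges 30, payoff -30): dropping to 0 → total 0, payoff 0. Profitable deviation.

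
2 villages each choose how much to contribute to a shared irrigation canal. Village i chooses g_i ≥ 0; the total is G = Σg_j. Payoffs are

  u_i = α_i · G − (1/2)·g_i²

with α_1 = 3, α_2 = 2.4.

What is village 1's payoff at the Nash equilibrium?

11.7

Village i's FOC: ∂u_i/∂g_i = α_i − g_i = 0, so g_i* = α_i.
NE contributions = (3, 2.4); G = 5.4.
u_1 = α_1·G − ½·(g_1)² = 3·5.4 − ½·3² = 11.7.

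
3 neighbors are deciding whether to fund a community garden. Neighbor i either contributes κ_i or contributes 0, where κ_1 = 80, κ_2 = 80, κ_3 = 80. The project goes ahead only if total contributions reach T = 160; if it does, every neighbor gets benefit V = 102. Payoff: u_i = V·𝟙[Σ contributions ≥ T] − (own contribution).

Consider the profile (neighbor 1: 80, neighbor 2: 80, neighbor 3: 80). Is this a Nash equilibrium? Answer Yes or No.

Total = 240 ≥ 160: provided.
Neighbor 1 (pledges 80, payoff 22): dropping to 0 → total 160, payoff 102. Profitable deviation.

No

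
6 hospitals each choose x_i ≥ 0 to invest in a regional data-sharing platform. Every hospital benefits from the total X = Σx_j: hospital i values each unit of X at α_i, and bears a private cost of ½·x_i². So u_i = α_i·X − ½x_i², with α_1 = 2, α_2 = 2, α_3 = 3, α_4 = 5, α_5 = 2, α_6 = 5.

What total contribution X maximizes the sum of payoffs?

Planner FOC: ∂(Σu_j)/∂x_i = (Σα_j) − x_i = 0, so x_i^SO = Σα_j = 19 for every i; X^SO = 114.

114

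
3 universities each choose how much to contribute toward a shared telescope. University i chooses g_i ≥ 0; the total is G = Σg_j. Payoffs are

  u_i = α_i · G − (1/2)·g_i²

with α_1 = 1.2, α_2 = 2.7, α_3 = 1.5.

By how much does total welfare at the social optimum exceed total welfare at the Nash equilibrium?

20.07

University i's FOC: ∂u_i/∂g_i = α_i − g_i = 0, so g_i* = α_i.
NE contributions = (1.2, 2.7, 1.5); G = 5.4.
W^NE = (Σα)·G − ½Σα_i² = 5.4² − ½·10.98 = 23.67.
Planner sets g_i = Σα_j = 5.4 for every i, so G^SO = 3·5.4 = 16.2.
W^SO = (Σα)·G^SO − ½·3·(Σα)² = (3/2)·5.4² = 43.74.
Deadweight loss = W^SO − W^NE = 20.07.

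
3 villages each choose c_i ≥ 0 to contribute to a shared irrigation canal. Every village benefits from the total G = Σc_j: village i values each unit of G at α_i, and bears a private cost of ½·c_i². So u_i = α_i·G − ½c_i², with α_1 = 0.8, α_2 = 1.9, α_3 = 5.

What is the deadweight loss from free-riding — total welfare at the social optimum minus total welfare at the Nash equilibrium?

Village i's FOC: ∂u_i/∂c_i = α_i − c_i = 0, so c_i* = α_i.
NE contributions = (0.8, 1.9, 5); G = 7.7.
W^NE = (Σα)·G − ½Σα_i² = 7.7² − ½·29.25 = 44.665.
Planner sets c_i = Σα_j = 7.7 for every i, so G^SO = 3·7.7 = 23.1.
W^SO = (Σα)·G^SO − ½·3·(Σα)² = (3/2)·7.7² = 88.935.
Deadweight loss = W^SO − W^NE = 44.27.

44.27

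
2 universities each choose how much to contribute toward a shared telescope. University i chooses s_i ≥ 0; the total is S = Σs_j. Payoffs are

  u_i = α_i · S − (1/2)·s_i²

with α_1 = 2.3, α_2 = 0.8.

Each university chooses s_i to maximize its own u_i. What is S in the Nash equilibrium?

University i's FOC: ∂u_i/∂s_i = α_i − s_i = 0, so s_i* = α_i.
NE contributions = (2.3, 0.8); S = 3.1.

3.1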